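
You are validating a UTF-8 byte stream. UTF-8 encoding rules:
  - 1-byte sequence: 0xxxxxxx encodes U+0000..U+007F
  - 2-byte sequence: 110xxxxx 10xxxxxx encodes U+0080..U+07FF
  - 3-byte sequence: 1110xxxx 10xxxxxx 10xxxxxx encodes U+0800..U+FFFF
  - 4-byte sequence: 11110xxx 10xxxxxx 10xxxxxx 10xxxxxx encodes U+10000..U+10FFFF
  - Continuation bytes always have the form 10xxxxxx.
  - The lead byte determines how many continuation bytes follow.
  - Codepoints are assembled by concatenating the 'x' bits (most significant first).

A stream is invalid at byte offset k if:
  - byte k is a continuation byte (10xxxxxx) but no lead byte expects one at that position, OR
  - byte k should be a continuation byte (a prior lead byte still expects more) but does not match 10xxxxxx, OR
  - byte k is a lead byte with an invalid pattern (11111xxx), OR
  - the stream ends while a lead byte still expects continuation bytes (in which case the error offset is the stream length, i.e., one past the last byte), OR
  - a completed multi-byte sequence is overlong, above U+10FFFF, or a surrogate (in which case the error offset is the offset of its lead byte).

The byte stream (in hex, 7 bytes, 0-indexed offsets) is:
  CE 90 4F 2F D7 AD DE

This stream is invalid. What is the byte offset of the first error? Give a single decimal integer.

Byte[0]=CE: 2-byte lead, need 1 cont bytes. acc=0xE
Byte[1]=90: continuation. acc=(acc<<6)|0x10=0x390
Completed: cp=U+0390 (starts at byte 0)
Byte[2]=4F: 1-byte ASCII. cp=U+004F
Byte[3]=2F: 1-byte ASCII. cp=U+002F
Byte[4]=D7: 2-byte lead, need 1 cont bytes. acc=0x17
Byte[5]=AD: continuation. acc=(acc<<6)|0x2D=0x5ED
Completed: cp=U+05ED (starts at byte 4)
Byte[6]=DE: 2-byte lead, need 1 cont bytes. acc=0x1E
Byte[7]: stream ended, expected continuation. INVALID

Answer: 7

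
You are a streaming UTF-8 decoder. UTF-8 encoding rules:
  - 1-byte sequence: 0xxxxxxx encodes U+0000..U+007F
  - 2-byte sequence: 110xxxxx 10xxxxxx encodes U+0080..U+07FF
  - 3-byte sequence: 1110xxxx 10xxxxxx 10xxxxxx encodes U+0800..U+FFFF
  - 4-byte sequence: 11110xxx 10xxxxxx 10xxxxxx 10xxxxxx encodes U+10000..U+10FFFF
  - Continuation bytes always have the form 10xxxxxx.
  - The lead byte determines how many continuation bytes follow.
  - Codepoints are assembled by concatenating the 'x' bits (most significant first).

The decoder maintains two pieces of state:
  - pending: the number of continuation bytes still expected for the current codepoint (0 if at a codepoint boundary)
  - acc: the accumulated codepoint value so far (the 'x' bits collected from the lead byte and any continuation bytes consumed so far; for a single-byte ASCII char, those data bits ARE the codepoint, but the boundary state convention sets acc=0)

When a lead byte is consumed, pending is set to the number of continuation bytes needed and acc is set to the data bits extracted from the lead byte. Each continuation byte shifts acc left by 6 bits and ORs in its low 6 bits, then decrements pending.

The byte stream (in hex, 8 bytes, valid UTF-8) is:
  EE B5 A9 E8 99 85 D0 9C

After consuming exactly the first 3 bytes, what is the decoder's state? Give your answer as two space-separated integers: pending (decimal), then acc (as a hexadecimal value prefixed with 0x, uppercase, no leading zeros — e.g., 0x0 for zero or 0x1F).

Byte[0]=EE: 3-byte lead. pending=2, acc=0xE
Byte[1]=B5: continuation. acc=(acc<<6)|0x35=0x3B5, pending=1
Byte[2]=A9: continuation. acc=(acc<<6)|0x29=0xED69, pending=0

Answer: 0 0xED69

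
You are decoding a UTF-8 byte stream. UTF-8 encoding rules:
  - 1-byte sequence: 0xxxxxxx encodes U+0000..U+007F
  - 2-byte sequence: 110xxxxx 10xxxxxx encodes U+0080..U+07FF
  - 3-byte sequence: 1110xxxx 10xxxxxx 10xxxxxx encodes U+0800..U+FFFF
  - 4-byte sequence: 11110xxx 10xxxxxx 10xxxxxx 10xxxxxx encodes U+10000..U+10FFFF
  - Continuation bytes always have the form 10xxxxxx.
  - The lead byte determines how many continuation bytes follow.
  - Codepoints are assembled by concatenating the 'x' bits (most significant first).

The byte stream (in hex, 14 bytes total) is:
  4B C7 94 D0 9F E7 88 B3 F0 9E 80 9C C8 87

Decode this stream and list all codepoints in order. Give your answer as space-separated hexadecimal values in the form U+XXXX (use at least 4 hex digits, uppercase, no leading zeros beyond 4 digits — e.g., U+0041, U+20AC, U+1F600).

Answer: U+004B U+01D4 U+041F U+7233 U+1E01C U+0207

Derivation:
Byte[0]=4B: 1-byte ASCII. cp=U+004B
Byte[1]=C7: 2-byte lead, need 1 cont bytes. acc=0x7
Byte[2]=94: continuation. acc=(acc<<6)|0x14=0x1D4
Completed: cp=U+01D4 (starts at byte 1)
Byte[3]=D0: 2-byte lead, need 1 cont bytes. acc=0x10
Byte[4]=9F: continuation. acc=(acc<<6)|0x1F=0x41F
Completed: cp=U+041F (starts at byte 3)
Byte[5]=E7: 3-byte lead, need 2 cont bytes. acc=0x7
Byte[6]=88: continuation. acc=(acc<<6)|0x08=0x1C8
Byte[7]=B3: continuation. acc=(acc<<6)|0x33=0x7233
Completed: cp=U+7233 (starts at byte 5)
Byte[8]=F0: 4-byte lead, need 3 cont bytes. acc=0x0
Byte[9]=9E: continuation. acc=(acc<<6)|0x1E=0x1E
Byte[10]=80: continuation. acc=(acc<<6)|0x00=0x780
Byte[11]=9C: continuation. acc=(acc<<6)|0x1C=0x1E01C
Completed: cp=U+1E01C (starts at byte 8)
Byte[12]=C8: 2-byte lead, need 1 cont bytes. acc=0x8
Byte[13]=87: continuation. acc=(acc<<6)|0x07=0x207
Completed: cp=U+0207 (starts at byte 12)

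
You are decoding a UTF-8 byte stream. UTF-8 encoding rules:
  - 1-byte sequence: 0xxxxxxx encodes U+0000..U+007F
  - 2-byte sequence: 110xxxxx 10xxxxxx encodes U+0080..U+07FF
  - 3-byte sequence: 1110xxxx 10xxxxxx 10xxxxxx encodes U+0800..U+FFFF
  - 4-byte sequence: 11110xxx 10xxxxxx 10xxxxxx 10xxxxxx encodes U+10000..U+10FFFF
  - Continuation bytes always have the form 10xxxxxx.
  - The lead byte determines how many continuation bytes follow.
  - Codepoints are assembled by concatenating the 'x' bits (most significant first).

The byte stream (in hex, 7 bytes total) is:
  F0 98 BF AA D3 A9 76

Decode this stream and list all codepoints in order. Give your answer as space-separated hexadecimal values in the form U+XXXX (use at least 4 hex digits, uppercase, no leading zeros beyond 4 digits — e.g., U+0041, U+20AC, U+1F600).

Answer: U+18FEA U+04E9 U+0076

Derivation:
Byte[0]=F0: 4-byte lead, need 3 cont bytes. acc=0x0
Byte[1]=98: continuation. acc=(acc<<6)|0x18=0x18
Byte[2]=BF: continuation. acc=(acc<<6)|0x3F=0x63F
Byte[3]=AA: continuation. acc=(acc<<6)|0x2A=0x18FEA
Completed: cp=U+18FEA (starts at byte 0)
Byte[4]=D3: 2-byte lead, need 1 cont bytes. acc=0x13
Byte[5]=A9: continuation. acc=(acc<<6)|0x29=0x4E9
Completed: cp=U+04E9 (starts at byte 4)
Byte[6]=76: 1-byte ASCII. cp=U+0076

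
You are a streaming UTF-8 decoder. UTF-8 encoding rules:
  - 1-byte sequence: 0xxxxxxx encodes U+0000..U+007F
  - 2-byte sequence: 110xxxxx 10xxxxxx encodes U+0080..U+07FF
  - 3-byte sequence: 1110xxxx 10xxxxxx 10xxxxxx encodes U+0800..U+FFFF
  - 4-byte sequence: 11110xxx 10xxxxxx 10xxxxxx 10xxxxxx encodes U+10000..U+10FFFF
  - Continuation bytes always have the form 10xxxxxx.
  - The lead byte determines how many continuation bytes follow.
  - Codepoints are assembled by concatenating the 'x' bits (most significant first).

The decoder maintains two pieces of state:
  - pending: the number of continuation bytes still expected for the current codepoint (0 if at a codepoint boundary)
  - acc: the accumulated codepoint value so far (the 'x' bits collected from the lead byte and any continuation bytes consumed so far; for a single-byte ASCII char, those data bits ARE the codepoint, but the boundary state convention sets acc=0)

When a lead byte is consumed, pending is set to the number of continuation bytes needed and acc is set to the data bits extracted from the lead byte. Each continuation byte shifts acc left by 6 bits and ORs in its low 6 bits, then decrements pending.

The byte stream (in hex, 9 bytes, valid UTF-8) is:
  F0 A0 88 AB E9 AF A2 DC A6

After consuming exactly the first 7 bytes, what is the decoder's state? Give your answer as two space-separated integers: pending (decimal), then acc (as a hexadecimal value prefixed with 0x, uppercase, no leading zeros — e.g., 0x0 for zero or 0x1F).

Answer: 0 0x9BE2

Derivation:
Byte[0]=F0: 4-byte lead. pending=3, acc=0x0
Byte[1]=A0: continuation. acc=(acc<<6)|0x20=0x20, pending=2
Byte[2]=88: continuation. acc=(acc<<6)|0x08=0x808, pending=1
Byte[3]=AB: continuation. acc=(acc<<6)|0x2B=0x2022B, pending=0
Byte[4]=E9: 3-byte lead. pending=2, acc=0x9
Byte[5]=AF: continuation. acc=(acc<<6)|0x2F=0x26F, pending=1
Byte[6]=A2: continuation. acc=(acc<<6)|0x22=0x9BE2, pending=0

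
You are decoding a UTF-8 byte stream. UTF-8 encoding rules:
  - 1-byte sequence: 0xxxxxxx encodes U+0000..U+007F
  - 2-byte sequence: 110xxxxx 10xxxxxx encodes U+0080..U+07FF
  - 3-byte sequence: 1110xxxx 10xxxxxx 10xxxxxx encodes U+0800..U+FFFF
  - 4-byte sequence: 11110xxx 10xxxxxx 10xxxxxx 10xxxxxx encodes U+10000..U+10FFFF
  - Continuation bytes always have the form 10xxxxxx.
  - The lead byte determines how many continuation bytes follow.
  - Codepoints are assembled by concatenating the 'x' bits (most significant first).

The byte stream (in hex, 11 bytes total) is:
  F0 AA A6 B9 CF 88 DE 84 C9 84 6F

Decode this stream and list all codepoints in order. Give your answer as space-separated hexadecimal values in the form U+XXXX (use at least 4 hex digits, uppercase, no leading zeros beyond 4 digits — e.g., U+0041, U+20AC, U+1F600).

Byte[0]=F0: 4-byte lead, need 3 cont bytes. acc=0x0
Byte[1]=AA: continuation. acc=(acc<<6)|0x2A=0x2A
Byte[2]=A6: continuation. acc=(acc<<6)|0x26=0xAA6
Byte[3]=B9: continuation. acc=(acc<<6)|0x39=0x2A9B9
Completed: cp=U+2A9B9 (starts at byte 0)
Byte[4]=CF: 2-byte lead, need 1 cont bytes. acc=0xF
Byte[5]=88: continuation. acc=(acc<<6)|0x08=0x3C8
Completed: cp=U+03C8 (starts at byte 4)
Byte[6]=DE: 2-byte lead, need 1 cont bytes. acc=0x1E
Byte[7]=84: continuation. acc=(acc<<6)|0x04=0x784
Completed: cp=U+0784 (starts at byte 6)
Byte[8]=C9: 2-byte lead, need 1 cont bytes. acc=0x9
Byte[9]=84: continuation. acc=(acc<<6)|0x04=0x244
Completed: cp=U+0244 (starts at byte 8)
Byte[10]=6F: 1-byte ASCII. cp=U+006F

Answer: U+2A9B9 U+03C8 U+0784 U+0244 U+006F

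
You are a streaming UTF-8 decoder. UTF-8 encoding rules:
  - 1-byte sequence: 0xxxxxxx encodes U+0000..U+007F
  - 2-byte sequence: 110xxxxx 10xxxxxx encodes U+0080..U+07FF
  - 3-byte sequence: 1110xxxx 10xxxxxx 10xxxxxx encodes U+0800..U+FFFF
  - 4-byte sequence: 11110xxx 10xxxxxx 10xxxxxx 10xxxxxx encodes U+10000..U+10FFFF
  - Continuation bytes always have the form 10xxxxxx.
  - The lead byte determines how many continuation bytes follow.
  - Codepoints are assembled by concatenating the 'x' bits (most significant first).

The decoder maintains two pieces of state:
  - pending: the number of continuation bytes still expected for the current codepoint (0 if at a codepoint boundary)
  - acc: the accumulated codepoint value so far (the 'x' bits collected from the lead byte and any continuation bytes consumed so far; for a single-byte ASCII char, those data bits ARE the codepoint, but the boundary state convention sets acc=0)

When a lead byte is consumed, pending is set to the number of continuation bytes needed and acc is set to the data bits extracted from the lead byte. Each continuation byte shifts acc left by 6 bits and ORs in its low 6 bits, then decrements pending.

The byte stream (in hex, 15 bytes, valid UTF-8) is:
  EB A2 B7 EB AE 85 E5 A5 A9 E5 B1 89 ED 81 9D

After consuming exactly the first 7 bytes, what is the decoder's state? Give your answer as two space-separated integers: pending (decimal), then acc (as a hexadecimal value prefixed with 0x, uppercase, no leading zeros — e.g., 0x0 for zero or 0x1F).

Byte[0]=EB: 3-byte lead. pending=2, acc=0xB
Byte[1]=A2: continuation. acc=(acc<<6)|0x22=0x2E2, pending=1
Byte[2]=B7: continuation. acc=(acc<<6)|0x37=0xB8B7, pending=0
Byte[3]=EB: 3-byte lead. pending=2, acc=0xB
Byte[4]=AE: continuation. acc=(acc<<6)|0x2E=0x2EE, pending=1
Byte[5]=85: continuation. acc=(acc<<6)|0x05=0xBB85, pending=0
Byte[6]=E5: 3-byte lead. pending=2, acc=0x5

Answer: 2 0x5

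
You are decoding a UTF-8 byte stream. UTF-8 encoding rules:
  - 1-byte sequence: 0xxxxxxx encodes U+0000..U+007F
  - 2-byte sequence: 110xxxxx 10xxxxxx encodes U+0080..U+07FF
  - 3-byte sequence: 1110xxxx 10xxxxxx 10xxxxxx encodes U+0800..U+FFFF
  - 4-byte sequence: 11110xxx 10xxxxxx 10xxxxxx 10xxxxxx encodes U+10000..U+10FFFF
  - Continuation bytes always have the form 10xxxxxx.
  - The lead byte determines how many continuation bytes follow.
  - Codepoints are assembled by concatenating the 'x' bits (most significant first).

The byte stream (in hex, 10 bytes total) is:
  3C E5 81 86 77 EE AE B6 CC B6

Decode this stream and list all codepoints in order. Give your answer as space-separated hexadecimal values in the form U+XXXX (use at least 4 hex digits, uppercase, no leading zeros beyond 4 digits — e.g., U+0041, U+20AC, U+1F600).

Byte[0]=3C: 1-byte ASCII. cp=U+003C
Byte[1]=E5: 3-byte lead, need 2 cont bytes. acc=0x5
Byte[2]=81: continuation. acc=(acc<<6)|0x01=0x141
Byte[3]=86: continuation. acc=(acc<<6)|0x06=0x5046
Completed: cp=U+5046 (starts at byte 1)
Byte[4]=77: 1-byte ASCII. cp=U+0077
Byte[5]=EE: 3-byte lead, need 2 cont bytes. acc=0xE
Byte[6]=AE: continuation. acc=(acc<<6)|0x2E=0x3AE
Byte[7]=B6: continuation. acc=(acc<<6)|0x36=0xEBB6
Completed: cp=U+EBB6 (starts at byte 5)
Byte[8]=CC: 2-byte lead, need 1 cont bytes. acc=0xC
Byte[9]=B6: continuation. acc=(acc<<6)|0x36=0x336
Completed: cp=U+0336 (starts at byte 8)

Answer: U+003C U+5046 U+0077 U+EBB6 U+0336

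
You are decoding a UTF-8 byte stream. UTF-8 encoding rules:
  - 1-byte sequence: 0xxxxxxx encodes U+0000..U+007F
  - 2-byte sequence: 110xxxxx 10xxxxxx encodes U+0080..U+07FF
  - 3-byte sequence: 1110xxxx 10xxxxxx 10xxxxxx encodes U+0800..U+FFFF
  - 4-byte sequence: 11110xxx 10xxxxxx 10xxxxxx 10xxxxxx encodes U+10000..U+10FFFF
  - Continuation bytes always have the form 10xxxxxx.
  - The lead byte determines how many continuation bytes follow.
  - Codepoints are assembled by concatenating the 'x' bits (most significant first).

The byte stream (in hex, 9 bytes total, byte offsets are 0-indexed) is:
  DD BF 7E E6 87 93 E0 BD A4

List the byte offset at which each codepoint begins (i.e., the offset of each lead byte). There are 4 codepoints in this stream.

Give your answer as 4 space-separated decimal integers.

Answer: 0 2 3 6

Derivation:
Byte[0]=DD: 2-byte lead, need 1 cont bytes. acc=0x1D
Byte[1]=BF: continuation. acc=(acc<<6)|0x3F=0x77F
Completed: cp=U+077F (starts at byte 0)
Byte[2]=7E: 1-byte ASCII. cp=U+007E
Byte[3]=E6: 3-byte lead, need 2 cont bytes. acc=0x6
Byte[4]=87: continuation. acc=(acc<<6)|0x07=0x187
Byte[5]=93: continuation. acc=(acc<<6)|0x13=0x61D3
Completed: cp=U+61D3 (starts at byte 3)
Byte[6]=E0: 3-byte lead, need 2 cont bytes. acc=0x0
Byte[7]=BD: continuation. acc=(acc<<6)|0x3D=0x3D
Byte[8]=A4: continuation. acc=(acc<<6)|0x24=0xF64
Completed: cp=U+0F64 (starts at byte 6)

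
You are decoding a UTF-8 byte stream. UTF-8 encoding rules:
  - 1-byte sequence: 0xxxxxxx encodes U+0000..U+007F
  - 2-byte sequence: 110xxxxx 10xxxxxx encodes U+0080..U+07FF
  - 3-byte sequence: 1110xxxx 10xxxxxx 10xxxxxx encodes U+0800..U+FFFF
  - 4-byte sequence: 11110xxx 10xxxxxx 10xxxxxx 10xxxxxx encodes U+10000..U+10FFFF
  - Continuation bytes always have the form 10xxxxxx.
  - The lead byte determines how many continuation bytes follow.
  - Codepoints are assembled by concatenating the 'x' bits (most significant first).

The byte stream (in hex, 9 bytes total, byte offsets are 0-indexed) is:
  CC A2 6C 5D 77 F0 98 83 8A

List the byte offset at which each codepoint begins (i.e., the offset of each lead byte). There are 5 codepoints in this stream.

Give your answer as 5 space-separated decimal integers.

Answer: 0 2 3 4 5

Derivation:
Byte[0]=CC: 2-byte lead, need 1 cont bytes. acc=0xC
Byte[1]=A2: continuation. acc=(acc<<6)|0x22=0x322
Completed: cp=U+0322 (starts at byte 0)
Byte[2]=6C: 1-byte ASCII. cp=U+006C
Byte[3]=5D: 1-byte ASCII. cp=U+005D
Byte[4]=77: 1-byte ASCII. cp=U+0077
Byte[5]=F0: 4-byte lead, need 3 cont bytes. acc=0x0
Byte[6]=98: continuation. acc=(acc<<6)|0x18=0x18
Byte[7]=83: continuation. acc=(acc<<6)|0x03=0x603
Byte[8]=8A: continuation. acc=(acc<<6)|0x0A=0x180CA
Completed: cp=U+180CA (starts at byte 5)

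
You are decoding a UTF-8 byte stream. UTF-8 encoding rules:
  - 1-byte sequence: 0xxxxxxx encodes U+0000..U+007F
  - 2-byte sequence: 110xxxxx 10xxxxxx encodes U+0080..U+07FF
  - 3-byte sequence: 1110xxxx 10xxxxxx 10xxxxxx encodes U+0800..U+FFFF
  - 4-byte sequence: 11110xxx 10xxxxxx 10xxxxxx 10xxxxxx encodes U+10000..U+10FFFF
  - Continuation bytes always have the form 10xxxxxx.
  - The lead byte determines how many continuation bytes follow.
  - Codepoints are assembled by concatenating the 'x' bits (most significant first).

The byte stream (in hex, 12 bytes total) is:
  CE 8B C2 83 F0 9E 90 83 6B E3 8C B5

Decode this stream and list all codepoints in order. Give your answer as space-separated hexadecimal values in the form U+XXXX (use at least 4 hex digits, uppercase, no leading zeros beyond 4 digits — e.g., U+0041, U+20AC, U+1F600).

Answer: U+038B U+0083 U+1E403 U+006B U+3335

Derivation:
Byte[0]=CE: 2-byte lead, need 1 cont bytes. acc=0xE
Byte[1]=8B: continuation. acc=(acc<<6)|0x0B=0x38B
Completed: cp=U+038B (starts at byte 0)
Byte[2]=C2: 2-byte lead, need 1 cont bytes. acc=0x2
Byte[3]=83: continuation. acc=(acc<<6)|0x03=0x83
Completed: cp=U+0083 (starts at byte 2)
Byte[4]=F0: 4-byte lead, need 3 cont bytes. acc=0x0
Byte[5]=9E: continuation. acc=(acc<<6)|0x1E=0x1E
Byte[6]=90: continuation. acc=(acc<<6)|0x10=0x790
Byte[7]=83: continuation. acc=(acc<<6)|0x03=0x1E403
Completed: cp=U+1E403 (starts at byte 4)
Byte[8]=6B: 1-byte ASCII. cp=U+006B
Byte[9]=E3: 3-byte lead, need 2 cont bytes. acc=0x3
Byte[10]=8C: continuation. acc=(acc<<6)|0x0C=0xCC
Byte[11]=B5: continuation. acc=(acc<<6)|0x35=0x3335
Completed: cp=U+3335 (starts at byte 9)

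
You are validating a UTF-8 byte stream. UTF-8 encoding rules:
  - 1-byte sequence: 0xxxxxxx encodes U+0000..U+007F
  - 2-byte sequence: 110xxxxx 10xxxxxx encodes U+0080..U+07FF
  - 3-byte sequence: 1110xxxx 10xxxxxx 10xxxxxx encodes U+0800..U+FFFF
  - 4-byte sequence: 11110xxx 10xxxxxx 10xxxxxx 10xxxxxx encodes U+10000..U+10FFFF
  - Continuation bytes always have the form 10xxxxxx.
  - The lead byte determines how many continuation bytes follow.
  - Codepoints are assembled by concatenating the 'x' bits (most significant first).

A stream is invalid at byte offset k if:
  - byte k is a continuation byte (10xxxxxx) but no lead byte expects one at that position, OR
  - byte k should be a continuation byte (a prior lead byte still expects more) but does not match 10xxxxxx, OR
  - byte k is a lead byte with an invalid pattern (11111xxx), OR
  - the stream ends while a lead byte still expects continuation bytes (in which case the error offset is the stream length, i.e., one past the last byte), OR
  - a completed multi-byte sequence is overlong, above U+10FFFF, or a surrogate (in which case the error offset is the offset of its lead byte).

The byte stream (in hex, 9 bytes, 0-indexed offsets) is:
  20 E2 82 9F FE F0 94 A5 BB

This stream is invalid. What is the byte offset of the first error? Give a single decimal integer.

Byte[0]=20: 1-byte ASCII. cp=U+0020
Byte[1]=E2: 3-byte lead, need 2 cont bytes. acc=0x2
Byte[2]=82: continuation. acc=(acc<<6)|0x02=0x82
Byte[3]=9F: continuation. acc=(acc<<6)|0x1F=0x209F
Completed: cp=U+209F (starts at byte 1)
Byte[4]=FE: INVALID lead byte (not 0xxx/110x/1110/11110)

Answer: 4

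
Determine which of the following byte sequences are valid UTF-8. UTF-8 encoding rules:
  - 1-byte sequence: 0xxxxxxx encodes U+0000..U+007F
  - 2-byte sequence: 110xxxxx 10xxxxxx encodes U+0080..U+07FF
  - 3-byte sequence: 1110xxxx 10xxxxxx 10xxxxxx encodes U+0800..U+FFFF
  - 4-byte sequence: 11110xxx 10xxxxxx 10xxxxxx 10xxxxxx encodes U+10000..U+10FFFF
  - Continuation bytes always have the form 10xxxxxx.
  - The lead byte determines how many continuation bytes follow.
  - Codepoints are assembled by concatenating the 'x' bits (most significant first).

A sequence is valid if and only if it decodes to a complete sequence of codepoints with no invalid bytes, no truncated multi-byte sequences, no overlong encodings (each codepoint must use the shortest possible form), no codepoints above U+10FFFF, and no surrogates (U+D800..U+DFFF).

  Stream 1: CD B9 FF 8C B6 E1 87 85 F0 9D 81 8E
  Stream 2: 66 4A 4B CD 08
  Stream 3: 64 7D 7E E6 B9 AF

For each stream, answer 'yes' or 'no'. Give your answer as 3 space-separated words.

Answer: no no yes

Derivation:
Stream 1: error at byte offset 2. INVALID
Stream 2: error at byte offset 4. INVALID
Stream 3: decodes cleanly. VALID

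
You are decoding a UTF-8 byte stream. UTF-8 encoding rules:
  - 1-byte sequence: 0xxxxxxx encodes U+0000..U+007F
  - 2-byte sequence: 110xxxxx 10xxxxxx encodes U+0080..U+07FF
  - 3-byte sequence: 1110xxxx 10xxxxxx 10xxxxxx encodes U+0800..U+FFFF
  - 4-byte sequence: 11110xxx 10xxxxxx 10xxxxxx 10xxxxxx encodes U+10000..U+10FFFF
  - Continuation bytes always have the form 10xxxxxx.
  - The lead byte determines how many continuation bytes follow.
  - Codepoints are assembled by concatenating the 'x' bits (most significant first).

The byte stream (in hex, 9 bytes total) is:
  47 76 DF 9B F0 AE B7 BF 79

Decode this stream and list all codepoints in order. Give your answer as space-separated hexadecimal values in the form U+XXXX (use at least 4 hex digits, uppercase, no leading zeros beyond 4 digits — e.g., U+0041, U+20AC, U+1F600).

Byte[0]=47: 1-byte ASCII. cp=U+0047
Byte[1]=76: 1-byte ASCII. cp=U+0076
Byte[2]=DF: 2-byte lead, need 1 cont bytes. acc=0x1F
Byte[3]=9B: continuation. acc=(acc<<6)|0x1B=0x7DB
Completed: cp=U+07DB (starts at byte 2)
Byte[4]=F0: 4-byte lead, need 3 cont bytes. acc=0x0
Byte[5]=AE: continuation. acc=(acc<<6)|0x2E=0x2E
Byte[6]=B7: continuation. acc=(acc<<6)|0x37=0xBB7
Byte[7]=BF: continuation. acc=(acc<<6)|0x3F=0x2EDFF
Completed: cp=U+2EDFF (starts at byte 4)
Byte[8]=79: 1-byte ASCII. cp=U+0079

Answer: U+0047 U+0076 U+07DB U+2EDFF U+0079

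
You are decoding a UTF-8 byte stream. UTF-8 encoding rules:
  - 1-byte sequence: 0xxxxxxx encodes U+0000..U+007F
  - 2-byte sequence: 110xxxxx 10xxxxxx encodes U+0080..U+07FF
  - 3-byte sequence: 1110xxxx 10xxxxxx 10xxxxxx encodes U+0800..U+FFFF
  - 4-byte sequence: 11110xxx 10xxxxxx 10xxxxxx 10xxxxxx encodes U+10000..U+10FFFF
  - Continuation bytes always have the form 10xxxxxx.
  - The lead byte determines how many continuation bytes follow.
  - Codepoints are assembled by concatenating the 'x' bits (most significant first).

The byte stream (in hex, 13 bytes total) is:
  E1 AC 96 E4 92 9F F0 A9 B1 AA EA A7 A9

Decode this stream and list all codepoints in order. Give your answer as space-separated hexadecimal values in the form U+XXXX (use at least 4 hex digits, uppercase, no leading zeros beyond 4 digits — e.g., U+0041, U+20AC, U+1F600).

Answer: U+1B16 U+449F U+29C6A U+A9E9

Derivation:
Byte[0]=E1: 3-byte lead, need 2 cont bytes. acc=0x1
Byte[1]=AC: continuation. acc=(acc<<6)|0x2C=0x6C
Byte[2]=96: continuation. acc=(acc<<6)|0x16=0x1B16
Completed: cp=U+1B16 (starts at byte 0)
Byte[3]=E4: 3-byte lead, need 2 cont bytes. acc=0x4
Byte[4]=92: continuation. acc=(acc<<6)|0x12=0x112
Byte[5]=9F: continuation. acc=(acc<<6)|0x1F=0x449F
Completed: cp=U+449F (starts at byte 3)
Byte[6]=F0: 4-byte lead, need 3 cont bytes. acc=0x0
Byte[7]=A9: continuation. acc=(acc<<6)|0x29=0x29
Byte[8]=B1: continuation. acc=(acc<<6)|0x31=0xA71
Byte[9]=AA: continuation. acc=(acc<<6)|0x2A=0x29C6A
Completed: cp=U+29C6A (starts at byte 6)
Byte[10]=EA: 3-byte lead, need 2 cont bytes. acc=0xA
Byte[11]=A7: continuation. acc=(acc<<6)|0x27=0x2A7
Byte[12]=A9: continuation. acc=(acc<<6)|0x29=0xA9E9
Completed: cp=U+A9E9 (starts at byte 10)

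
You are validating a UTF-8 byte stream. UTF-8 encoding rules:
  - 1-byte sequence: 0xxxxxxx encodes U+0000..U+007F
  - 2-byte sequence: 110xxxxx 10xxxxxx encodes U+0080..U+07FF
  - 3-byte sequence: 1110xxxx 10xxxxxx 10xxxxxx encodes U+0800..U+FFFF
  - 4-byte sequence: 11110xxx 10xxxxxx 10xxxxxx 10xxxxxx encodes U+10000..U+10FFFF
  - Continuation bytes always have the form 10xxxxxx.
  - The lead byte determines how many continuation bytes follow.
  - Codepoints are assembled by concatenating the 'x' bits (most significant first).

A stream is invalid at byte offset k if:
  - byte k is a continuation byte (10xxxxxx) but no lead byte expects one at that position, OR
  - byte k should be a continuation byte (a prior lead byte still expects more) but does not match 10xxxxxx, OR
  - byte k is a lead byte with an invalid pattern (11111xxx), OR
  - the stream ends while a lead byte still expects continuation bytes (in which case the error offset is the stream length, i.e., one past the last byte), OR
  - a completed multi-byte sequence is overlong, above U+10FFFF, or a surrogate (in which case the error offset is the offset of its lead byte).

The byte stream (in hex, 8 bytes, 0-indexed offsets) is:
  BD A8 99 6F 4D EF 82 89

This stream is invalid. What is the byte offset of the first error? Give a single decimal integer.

Byte[0]=BD: INVALID lead byte (not 0xxx/110x/1110/11110)

Answer: 0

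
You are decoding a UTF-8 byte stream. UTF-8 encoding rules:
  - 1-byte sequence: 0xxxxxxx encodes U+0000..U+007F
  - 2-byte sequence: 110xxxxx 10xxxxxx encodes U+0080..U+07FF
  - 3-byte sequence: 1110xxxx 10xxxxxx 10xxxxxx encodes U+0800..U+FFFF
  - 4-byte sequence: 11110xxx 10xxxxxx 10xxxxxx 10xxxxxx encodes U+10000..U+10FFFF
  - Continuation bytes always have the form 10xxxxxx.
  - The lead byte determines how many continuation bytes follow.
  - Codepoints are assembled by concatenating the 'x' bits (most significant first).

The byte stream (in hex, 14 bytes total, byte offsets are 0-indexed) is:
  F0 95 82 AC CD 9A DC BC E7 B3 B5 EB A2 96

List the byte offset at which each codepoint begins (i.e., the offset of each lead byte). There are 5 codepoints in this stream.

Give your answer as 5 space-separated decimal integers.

Answer: 0 4 6 8 11

Derivation:
Byte[0]=F0: 4-byte lead, need 3 cont bytes. acc=0x0
Byte[1]=95: continuation. acc=(acc<<6)|0x15=0x15
Byte[2]=82: continuation. acc=(acc<<6)|0x02=0x542
Byte[3]=AC: continuation. acc=(acc<<6)|0x2C=0x150AC
Completed: cp=U+150AC (starts at byte 0)
Byte[4]=CD: 2-byte lead, need 1 cont bytes. acc=0xD
Byte[5]=9A: continuation. acc=(acc<<6)|0x1A=0x35A
Completed: cp=U+035A (starts at byte 4)
Byte[6]=DC: 2-byte lead, need 1 cont bytes. acc=0x1C
Byte[7]=BC: continuation. acc=(acc<<6)|0x3C=0x73C
Completed: cp=U+073C (starts at byte 6)
Byte[8]=E7: 3-byte lead, need 2 cont bytes. acc=0x7
Byte[9]=B3: continuation. acc=(acc<<6)|0x33=0x1F3
Byte[10]=B5: continuation. acc=(acc<<6)|0x35=0x7CF5
Completed: cp=U+7CF5 (starts at byte 8)
Byte[11]=EB: 3-byte lead, need 2 cont bytes. acc=0xB
Byte[12]=A2: continuation. acc=(acc<<6)|0x22=0x2E2
Byte[13]=96: continuation. acc=(acc<<6)|0x16=0xB896
Completed: cp=U+B896 (starts at byte 11)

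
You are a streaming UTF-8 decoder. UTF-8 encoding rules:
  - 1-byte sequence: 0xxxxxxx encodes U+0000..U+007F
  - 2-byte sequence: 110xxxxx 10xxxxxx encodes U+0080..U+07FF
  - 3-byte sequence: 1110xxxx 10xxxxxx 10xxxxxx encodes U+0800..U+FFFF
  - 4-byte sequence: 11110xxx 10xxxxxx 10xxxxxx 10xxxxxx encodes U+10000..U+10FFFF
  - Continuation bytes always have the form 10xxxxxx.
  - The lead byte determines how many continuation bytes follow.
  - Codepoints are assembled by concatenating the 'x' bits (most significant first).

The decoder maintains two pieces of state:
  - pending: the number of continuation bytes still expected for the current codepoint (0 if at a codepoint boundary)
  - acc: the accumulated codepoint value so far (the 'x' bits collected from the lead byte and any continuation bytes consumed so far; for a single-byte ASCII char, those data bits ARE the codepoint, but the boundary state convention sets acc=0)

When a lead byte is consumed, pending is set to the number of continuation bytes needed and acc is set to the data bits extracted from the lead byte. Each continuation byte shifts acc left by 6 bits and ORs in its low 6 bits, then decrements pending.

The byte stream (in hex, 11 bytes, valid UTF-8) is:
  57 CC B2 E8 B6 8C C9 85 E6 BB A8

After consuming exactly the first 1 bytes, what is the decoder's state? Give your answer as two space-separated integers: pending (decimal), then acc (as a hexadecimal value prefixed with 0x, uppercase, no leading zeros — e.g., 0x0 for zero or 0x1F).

Byte[0]=57: 1-byte. pending=0, acc=0x0

Answer: 0 0x0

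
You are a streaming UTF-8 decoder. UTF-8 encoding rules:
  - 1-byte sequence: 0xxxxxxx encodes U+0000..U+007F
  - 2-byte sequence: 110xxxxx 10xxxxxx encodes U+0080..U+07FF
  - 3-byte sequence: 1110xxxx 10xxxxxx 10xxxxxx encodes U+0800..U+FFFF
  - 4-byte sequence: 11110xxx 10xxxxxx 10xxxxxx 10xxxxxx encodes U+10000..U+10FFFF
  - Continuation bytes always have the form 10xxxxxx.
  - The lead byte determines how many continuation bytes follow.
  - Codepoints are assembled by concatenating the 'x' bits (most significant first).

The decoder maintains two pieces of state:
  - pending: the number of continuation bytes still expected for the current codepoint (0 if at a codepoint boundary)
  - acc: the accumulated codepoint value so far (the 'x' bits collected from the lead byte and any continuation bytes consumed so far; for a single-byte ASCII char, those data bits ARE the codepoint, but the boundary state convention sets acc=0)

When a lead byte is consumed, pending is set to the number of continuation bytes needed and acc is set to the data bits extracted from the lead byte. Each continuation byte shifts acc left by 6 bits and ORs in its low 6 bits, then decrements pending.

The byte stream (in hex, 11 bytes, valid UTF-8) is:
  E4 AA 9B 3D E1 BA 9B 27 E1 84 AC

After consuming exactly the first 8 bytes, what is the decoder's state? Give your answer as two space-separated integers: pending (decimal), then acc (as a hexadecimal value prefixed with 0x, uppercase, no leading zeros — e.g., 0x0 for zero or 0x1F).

Byte[0]=E4: 3-byte lead. pending=2, acc=0x4
Byte[1]=AA: continuation. acc=(acc<<6)|0x2A=0x12A, pending=1
Byte[2]=9B: continuation. acc=(acc<<6)|0x1B=0x4A9B, pending=0
Byte[3]=3D: 1-byte. pending=0, acc=0x0
Byte[4]=E1: 3-byte lead. pending=2, acc=0x1
Byte[5]=BA: continuation. acc=(acc<<6)|0x3A=0x7A, pending=1
Byte[6]=9B: continuation. acc=(acc<<6)|0x1B=0x1E9B, pending=0
Byte[7]=27: 1-byte. pending=0, acc=0x0

Answer: 0 0x0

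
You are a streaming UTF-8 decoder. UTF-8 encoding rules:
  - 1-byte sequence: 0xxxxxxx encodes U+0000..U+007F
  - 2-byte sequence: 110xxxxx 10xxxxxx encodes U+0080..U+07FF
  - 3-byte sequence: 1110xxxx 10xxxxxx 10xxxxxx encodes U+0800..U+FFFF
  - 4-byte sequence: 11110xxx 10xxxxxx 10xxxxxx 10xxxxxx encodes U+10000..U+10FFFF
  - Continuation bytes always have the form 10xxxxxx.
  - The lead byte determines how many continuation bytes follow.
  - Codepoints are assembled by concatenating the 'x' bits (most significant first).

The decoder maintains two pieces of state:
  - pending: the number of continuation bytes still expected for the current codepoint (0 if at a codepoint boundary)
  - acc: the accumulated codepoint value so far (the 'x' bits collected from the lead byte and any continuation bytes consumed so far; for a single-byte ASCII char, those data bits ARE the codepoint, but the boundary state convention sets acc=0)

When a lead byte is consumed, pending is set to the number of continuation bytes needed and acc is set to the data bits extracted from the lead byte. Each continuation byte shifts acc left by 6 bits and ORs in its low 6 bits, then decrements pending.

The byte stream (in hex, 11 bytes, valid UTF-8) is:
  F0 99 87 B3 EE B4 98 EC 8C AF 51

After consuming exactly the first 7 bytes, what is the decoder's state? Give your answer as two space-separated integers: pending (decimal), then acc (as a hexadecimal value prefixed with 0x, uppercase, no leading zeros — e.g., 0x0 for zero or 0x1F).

Byte[0]=F0: 4-byte lead. pending=3, acc=0x0
Byte[1]=99: continuation. acc=(acc<<6)|0x19=0x19, pending=2
Byte[2]=87: continuation. acc=(acc<<6)|0x07=0x647, pending=1
Byte[3]=B3: continuation. acc=(acc<<6)|0x33=0x191F3, pending=0
Byte[4]=EE: 3-byte lead. pending=2, acc=0xE
Byte[5]=B4: continuation. acc=(acc<<6)|0x34=0x3B4, pending=1
Byte[6]=98: continuation. acc=(acc<<6)|0x18=0xED18, pending=0

Answer: 0 0xED18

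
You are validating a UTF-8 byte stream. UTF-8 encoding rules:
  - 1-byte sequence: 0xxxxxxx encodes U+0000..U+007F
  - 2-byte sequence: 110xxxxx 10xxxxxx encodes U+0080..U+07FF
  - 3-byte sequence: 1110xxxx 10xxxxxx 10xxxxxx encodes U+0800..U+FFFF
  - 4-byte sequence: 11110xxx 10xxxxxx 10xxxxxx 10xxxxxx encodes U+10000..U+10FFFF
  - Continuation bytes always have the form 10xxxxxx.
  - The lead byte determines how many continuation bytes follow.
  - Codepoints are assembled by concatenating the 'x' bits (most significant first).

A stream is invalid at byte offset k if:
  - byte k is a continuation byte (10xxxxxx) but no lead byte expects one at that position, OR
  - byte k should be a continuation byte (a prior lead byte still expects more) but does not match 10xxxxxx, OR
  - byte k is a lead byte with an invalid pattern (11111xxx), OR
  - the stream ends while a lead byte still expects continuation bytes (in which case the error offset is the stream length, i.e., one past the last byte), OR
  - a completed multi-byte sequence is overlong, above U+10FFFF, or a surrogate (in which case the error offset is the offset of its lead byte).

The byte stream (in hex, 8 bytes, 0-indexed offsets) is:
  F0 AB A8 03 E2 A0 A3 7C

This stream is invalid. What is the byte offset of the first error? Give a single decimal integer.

Byte[0]=F0: 4-byte lead, need 3 cont bytes. acc=0x0
Byte[1]=AB: continuation. acc=(acc<<6)|0x2B=0x2B
Byte[2]=A8: continuation. acc=(acc<<6)|0x28=0xAE8
Byte[3]=03: expected 10xxxxxx continuation. INVALID

Answer: 3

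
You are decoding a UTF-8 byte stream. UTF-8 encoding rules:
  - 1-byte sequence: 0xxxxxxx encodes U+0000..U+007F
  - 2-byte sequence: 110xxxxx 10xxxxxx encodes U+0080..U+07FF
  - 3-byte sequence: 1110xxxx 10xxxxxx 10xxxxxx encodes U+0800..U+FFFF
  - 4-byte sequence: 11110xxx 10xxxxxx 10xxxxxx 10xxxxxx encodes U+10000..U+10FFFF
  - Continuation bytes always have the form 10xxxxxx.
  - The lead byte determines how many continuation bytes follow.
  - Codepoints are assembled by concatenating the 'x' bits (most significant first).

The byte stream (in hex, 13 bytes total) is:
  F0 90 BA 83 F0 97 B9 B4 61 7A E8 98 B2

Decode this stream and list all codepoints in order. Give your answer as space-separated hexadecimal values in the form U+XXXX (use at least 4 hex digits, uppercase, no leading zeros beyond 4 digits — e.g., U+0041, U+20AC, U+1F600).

Answer: U+10E83 U+17E74 U+0061 U+007A U+8632

Derivation:
Byte[0]=F0: 4-byte lead, need 3 cont bytes. acc=0x0
Byte[1]=90: continuation. acc=(acc<<6)|0x10=0x10
Byte[2]=BA: continuation. acc=(acc<<6)|0x3A=0x43A
Byte[3]=83: continuation. acc=(acc<<6)|0x03=0x10E83
Completed: cp=U+10E83 (starts at byte 0)
Byte[4]=F0: 4-byte lead, need 3 cont bytes. acc=0x0
Byte[5]=97: continuation. acc=(acc<<6)|0x17=0x17
Byte[6]=B9: continuation. acc=(acc<<6)|0x39=0x5F9
Byte[7]=B4: continuation. acc=(acc<<6)|0x34=0x17E74
Completed: cp=U+17E74 (starts at byte 4)
Byte[8]=61: 1-byte ASCII. cp=U+0061
Byte[9]=7A: 1-byte ASCII. cp=U+007A
Byte[10]=E8: 3-byte lead, need 2 cont bytes. acc=0x8
Byte[11]=98: continuation. acc=(acc<<6)|0x18=0x218
Byte[12]=B2: continuation. acc=(acc<<6)|0x32=0x8632
Completed: cp=U+8632 (starts at byte 10)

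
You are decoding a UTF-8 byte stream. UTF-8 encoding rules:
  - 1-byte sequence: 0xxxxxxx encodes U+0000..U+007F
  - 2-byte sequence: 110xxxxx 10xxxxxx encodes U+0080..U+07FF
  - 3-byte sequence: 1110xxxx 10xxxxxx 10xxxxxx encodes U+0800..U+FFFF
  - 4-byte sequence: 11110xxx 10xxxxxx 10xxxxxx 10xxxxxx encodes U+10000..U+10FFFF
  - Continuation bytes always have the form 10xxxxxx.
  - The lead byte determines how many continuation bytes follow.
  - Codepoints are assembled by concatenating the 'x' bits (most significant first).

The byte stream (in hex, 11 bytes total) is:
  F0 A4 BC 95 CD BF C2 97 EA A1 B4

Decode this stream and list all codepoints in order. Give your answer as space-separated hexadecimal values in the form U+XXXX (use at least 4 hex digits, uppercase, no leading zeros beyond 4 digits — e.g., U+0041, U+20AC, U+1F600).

Answer: U+24F15 U+037F U+0097 U+A874

Derivation:
Byte[0]=F0: 4-byte lead, need 3 cont bytes. acc=0x0
Byte[1]=A4: continuation. acc=(acc<<6)|0x24=0x24
Byte[2]=BC: continuation. acc=(acc<<6)|0x3C=0x93C
Byte[3]=95: continuation. acc=(acc<<6)|0x15=0x24F15
Completed: cp=U+24F15 (starts at byte 0)
Byte[4]=CD: 2-byte lead, need 1 cont bytes. acc=0xD
Byte[5]=BF: continuation. acc=(acc<<6)|0x3F=0x37F
Completed: cp=U+037F (starts at byte 4)
Byte[6]=C2: 2-byte lead, need 1 cont bytes. acc=0x2
Byte[7]=97: continuation. acc=(acc<<6)|0x17=0x97
Completed: cp=U+0097 (starts at byte 6)
Byte[8]=EA: 3-byte lead, need 2 cont bytes. acc=0xA
Byte[9]=A1: continuation. acc=(acc<<6)|0x21=0x2A1
Byte[10]=B4: continuation. acc=(acc<<6)|0x34=0xA874
Completed: cp=U+A874 (starts at byte 8)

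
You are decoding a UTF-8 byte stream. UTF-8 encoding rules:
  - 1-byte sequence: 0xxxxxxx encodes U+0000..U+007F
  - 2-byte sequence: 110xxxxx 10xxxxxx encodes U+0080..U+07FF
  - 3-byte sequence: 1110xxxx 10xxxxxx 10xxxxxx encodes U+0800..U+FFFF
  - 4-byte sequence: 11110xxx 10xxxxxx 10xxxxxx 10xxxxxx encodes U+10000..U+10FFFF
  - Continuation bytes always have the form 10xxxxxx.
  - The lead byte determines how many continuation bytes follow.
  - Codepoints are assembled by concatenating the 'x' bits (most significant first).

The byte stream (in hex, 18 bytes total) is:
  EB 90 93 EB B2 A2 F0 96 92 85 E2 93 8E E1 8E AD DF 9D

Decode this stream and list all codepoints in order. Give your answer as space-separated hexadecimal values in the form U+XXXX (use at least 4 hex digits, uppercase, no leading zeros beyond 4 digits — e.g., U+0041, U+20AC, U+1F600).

Answer: U+B413 U+BCA2 U+16485 U+24CE U+13AD U+07DD

Derivation:
Byte[0]=EB: 3-byte lead, need 2 cont bytes. acc=0xB
Byte[1]=90: continuation. acc=(acc<<6)|0x10=0x2D0
Byte[2]=93: continuation. acc=(acc<<6)|0x13=0xB413
Completed: cp=U+B413 (starts at byte 0)
Byte[3]=EB: 3-byte lead, need 2 cont bytes. acc=0xB
Byte[4]=B2: continuation. acc=(acc<<6)|0x32=0x2F2
Byte[5]=A2: continuation. acc=(acc<<6)|0x22=0xBCA2
Completed: cp=U+BCA2 (starts at byte 3)
Byte[6]=F0: 4-byte lead, need 3 cont bytes. acc=0x0
Byte[7]=96: continuation. acc=(acc<<6)|0x16=0x16
Byte[8]=92: continuation. acc=(acc<<6)|0x12=0x592
Byte[9]=85: continuation. acc=(acc<<6)|0x05=0x16485
Completed: cp=U+16485 (starts at byte 6)
Byte[10]=E2: 3-byte lead, need 2 cont bytes. acc=0x2
Byte[11]=93: continuation. acc=(acc<<6)|0x13=0x93
Byte[12]=8E: continuation. acc=(acc<<6)|0x0E=0x24CE
Completed: cp=U+24CE (starts at byte 10)
Byte[13]=E1: 3-byte lead, need 2 cont bytes. acc=0x1
Byte[14]=8E: continuation. acc=(acc<<6)|0x0E=0x4E
Byte[15]=AD: continuation. acc=(acc<<6)|0x2D=0x13AD
Completed: cp=U+13AD (starts at byte 13)
Byte[16]=DF: 2-byte lead, need 1 cont bytes. acc=0x1F
Byte[17]=9D: continuation. acc=(acc<<6)|0x1D=0x7DD
Completed: cp=U+07DD (starts at byte 16)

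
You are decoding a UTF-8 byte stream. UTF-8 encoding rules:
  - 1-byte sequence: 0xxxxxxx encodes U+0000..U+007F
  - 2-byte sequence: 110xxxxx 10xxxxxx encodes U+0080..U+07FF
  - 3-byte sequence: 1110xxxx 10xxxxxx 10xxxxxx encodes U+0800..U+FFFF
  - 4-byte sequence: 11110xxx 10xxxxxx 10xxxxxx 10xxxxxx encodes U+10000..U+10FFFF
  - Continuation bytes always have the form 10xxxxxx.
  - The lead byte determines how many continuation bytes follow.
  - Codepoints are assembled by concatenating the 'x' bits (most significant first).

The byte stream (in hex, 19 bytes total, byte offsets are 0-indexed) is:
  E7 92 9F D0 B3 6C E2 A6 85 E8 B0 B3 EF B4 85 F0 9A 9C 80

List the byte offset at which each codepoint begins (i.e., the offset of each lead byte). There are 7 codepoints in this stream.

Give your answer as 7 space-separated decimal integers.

Answer: 0 3 5 6 9 12 15

Derivation:
Byte[0]=E7: 3-byte lead, need 2 cont bytes. acc=0x7
Byte[1]=92: continuation. acc=(acc<<6)|0x12=0x1D2
Byte[2]=9F: continuation. acc=(acc<<6)|0x1F=0x749F
Completed: cp=U+749F (starts at byte 0)
Byte[3]=D0: 2-byte lead, need 1 cont bytes. acc=0x10
Byte[4]=B3: continuation. acc=(acc<<6)|0x33=0x433
Completed: cp=U+0433 (starts at byte 3)
Byte[5]=6C: 1-byte ASCII. cp=U+006C
Byte[6]=E2: 3-byte lead, need 2 cont bytes. acc=0x2
Byte[7]=A6: continuation. acc=(acc<<6)|0x26=0xA6
Byte[8]=85: continuation. acc=(acc<<6)|0x05=0x2985
Completed: cp=U+2985 (starts at byte 6)
Byte[9]=E8: 3-byte lead, need 2 cont bytes. acc=0x8
Byte[10]=B0: continuation. acc=(acc<<6)|0x30=0x230
Byte[11]=B3: continuation. acc=(acc<<6)|0x33=0x8C33
Completed: cp=U+8C33 (starts at byte 9)
Byte[12]=EF: 3-byte lead, need 2 cont bytes. acc=0xF
Byte[13]=B4: continuation. acc=(acc<<6)|0x34=0x3F4
Byte[14]=85: continuation. acc=(acc<<6)|0x05=0xFD05
Completed: cp=U+FD05 (starts at byte 12)
Byte[15]=F0: 4-byte lead, need 3 cont bytes. acc=0x0
Byte[16]=9A: continuation. acc=(acc<<6)|0x1A=0x1A
Byte[17]=9C: continuation. acc=(acc<<6)|0x1C=0x69C
Byte[18]=80: continuation. acc=(acc<<6)|0x00=0x1A700
Completed: cp=U+1A700 (starts at byte 15)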